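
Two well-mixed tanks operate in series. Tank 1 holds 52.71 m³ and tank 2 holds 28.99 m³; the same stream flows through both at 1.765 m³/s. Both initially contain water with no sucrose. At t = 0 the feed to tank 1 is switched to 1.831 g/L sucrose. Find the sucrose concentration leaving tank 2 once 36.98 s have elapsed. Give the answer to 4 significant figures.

Each tank obeys Vᵢ dCᵢ/dt = Q(Cᵢ₋₁ − Cᵢ), so τᵢ = Vᵢ/Q.
τ₁ = 52.71/1.765 = 29.8640 s; τ₂ = 28.99/1.765 = 16.4249 s.
Tank 1: C₁ = C_in(1 − e^(−t/τ₁)). Tank 2 (τ₁ ≠ τ₂): C₂ = C_in[1 − (τ₁ e^(−t/τ₁) − τ₂ e^(−t/τ₂))/(τ₁ − τ₂)].
At t = 36.98: e^(−t/τ₁) = 0.289883, e^(−t/τ₂) = 0.105246.
C₂ = 1.831·[1 − (29.8640·0.289883 − 16.4249·0.105246)/(13.4391)] = 1.831·0.484459 = 0.887044 g/L.

0.8870 g/L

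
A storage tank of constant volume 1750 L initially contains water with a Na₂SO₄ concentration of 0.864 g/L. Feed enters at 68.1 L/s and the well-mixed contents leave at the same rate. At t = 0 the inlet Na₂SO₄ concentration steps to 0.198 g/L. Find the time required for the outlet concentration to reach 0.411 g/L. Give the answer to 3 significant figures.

Mass balance on the solute (V constant): V dC/dt = Q(C_in − C), so τ = V/Q = 25.698 s.
C(t) = C_in + (C₀ − C_in) e^(−t/τ). Set C = 0.411 and solve for t:
e^(−t/τ) = (C − C_in)/(C₀ − C_in) = (0.411 − 0.198)/(0.864 − 0.198) = 0.31982
t = −τ ln(…) = 25.698 × 1.1400 = 29.295 s.

29.3 s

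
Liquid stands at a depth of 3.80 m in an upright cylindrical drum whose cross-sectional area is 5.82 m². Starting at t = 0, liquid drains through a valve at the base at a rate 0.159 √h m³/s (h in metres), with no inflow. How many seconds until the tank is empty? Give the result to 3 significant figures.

A dh/dt = −Q_out = −0.159 √h.
∫ h^(−1/2) dh = −(0.159/A) ∫ dt, giving 2√h = 2√h₀ − (0.159/A) t.
Tank is empty when √h = 0: t_empty = 2A√h₀/0.159.
t_empty = 2·5.82·√3.80/0.159 = 11.640·1.9494/0.159 = 142.71 s.

143 s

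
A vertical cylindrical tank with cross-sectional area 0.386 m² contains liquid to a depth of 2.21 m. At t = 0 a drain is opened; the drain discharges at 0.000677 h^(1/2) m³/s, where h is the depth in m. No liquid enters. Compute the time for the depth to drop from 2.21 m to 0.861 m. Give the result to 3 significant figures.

637 s

A dh/dt = −Q_out = −0.000677 √h.
Separate and integrate: 2(√h − √h₀) = −(0.000677/A) t.
t = 2A(√h₀ − √h)/0.000677 = 2·0.386·(√2.21 − √0.861)/0.000677
  = 0.77200 × (1.4866 − 0.92790) / 0.000677 = 637.11 s.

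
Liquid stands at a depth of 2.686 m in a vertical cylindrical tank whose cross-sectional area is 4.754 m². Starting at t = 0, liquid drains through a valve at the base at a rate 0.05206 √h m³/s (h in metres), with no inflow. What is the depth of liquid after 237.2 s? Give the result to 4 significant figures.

0.1157 m

With no inflow, A dh/dt = −0.05206 √h.
∫ h^(−1/2) dh = −(0.05206/A) ∫ dt, giving 2√h = 2√h₀ − (0.05206/A) t.
√h = √2.686 − 0.05206·237.2/(2·4.754) = 1.63890 − 1.29876 = 0.340140.
h = 0.340140² = 0.115695 m.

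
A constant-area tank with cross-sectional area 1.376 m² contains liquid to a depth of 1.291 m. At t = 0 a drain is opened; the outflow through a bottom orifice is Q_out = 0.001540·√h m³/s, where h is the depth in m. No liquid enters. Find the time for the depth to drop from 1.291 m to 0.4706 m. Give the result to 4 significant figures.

804.5 s

With no inflow, A dh/dt = −0.001540 √h.
∫ h^(−1/2) dh = −(0.001540/A) ∫ dt, giving 2√h = 2√h₀ − (0.001540/A) t.
t = 2A(√h₀ − √h)/0.001540 = 2·1.376·(√1.291 − √0.4706)/0.001540
  = 2.75200 × (1.13622 − 0.686003) / 0.001540 = 804.547 s.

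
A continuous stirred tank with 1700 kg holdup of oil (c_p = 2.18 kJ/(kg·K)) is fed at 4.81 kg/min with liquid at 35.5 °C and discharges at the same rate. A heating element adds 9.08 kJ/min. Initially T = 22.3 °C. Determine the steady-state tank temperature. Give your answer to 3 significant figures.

First-law balance (no shaft work): M c_p dT/dt = ṁ c_p (T_in − T) + 9.08.
At steady state dT/dt = 0 ⇒ T_ss = T_in + Q̇/(ṁ c_p) = 35.5 + 9.08/(4.81·2.18) = 36.366 °C.

36.4 °C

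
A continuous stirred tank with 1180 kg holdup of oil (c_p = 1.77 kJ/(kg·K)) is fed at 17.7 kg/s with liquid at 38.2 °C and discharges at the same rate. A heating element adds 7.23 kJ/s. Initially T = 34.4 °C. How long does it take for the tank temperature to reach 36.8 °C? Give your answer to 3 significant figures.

60.3 s

Energy balance: M c_p dT/dt = ṁ c_p (T_in − T) + 7.23.
τ = M/ṁ = 66.667 s; T_ss = T_in + Q̇/(ṁ c_p) = 38.431 °C.
T(t) = T_ss + (T₀ − T_ss) e^(−t/τ). Set T = 36.8:
e^(−t/τ) = (36.8 − 38.431)/(34.4 − 38.431) = 0.40458
t = −66.667 · ln(0.40458) = 60.327 s.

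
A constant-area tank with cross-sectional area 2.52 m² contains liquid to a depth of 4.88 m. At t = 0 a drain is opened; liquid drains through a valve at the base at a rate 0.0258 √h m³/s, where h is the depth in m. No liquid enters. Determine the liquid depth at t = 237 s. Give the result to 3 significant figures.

A dh/dt = −Q_out = −0.0258 √h.
Separate and integrate: 2(√h − √h₀) = −(0.0258/A) t.
√h = √4.88 − 0.0258·237/(2·2.52) = 2.2091 − 1.2132 = 0.99586.
h = 0.99586² = 0.99173 m.

0.992 m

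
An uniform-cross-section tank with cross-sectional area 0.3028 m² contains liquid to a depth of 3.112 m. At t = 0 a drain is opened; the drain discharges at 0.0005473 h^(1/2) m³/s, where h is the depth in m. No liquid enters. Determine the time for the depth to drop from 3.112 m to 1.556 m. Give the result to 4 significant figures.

A dh/dt = −Q_out = −0.0005473 √h.
This is separable: 2 d(√h)/dt = −0.0005473/A, so √h = √h₀ − (0.0005473/(2A)) t.
t = 2A(√h₀ − √h)/0.0005473 = 2·0.3028·(√3.112 − √1.556)/0.0005473
  = 0.605600 × (1.76409 − 1.24740) / 0.0005473 = 571.728 s.

571.7 s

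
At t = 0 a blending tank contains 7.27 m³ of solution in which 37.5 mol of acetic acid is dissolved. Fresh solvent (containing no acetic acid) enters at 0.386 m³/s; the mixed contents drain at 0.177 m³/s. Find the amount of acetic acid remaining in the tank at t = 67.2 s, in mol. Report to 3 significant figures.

Let m(t) be the amount of acetic acid. Volume: V(t) = V₀ + (Q_in − Q_out) t = 7.27 + 0.20900 t; V(67.2) = 21.315 m³.
Species balance (pure solvent in): dm/dt = −Q_out · m/V(t).
dm/m = −Q_out dt/(V₀ + 0.20900 t); integrating gives ln(m/m₀) = −(Q_out/(Q_in−Q_out)) ln(V/V₀).
m = m₀ (V₀/V)^(Q_out/(Q_in−Q_out)) = 37.5 × (7.27/21.315)^(0.84689) = 15.080 mol.

15.1 mol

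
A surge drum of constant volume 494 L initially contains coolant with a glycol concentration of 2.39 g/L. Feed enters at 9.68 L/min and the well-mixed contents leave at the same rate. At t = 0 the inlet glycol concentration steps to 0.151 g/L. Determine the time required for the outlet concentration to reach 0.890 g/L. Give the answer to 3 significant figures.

56.6 min

Species balance: V dC/dt = Q(C_in − C) ⇒ τ = V/Q = 51.033 min.
C(t) = C_in + (C₀ − C_in) e^(−t/τ). Set C = 0.890 and solve for t:
e^(−t/τ) = (C − C_in)/(C₀ − C_in) = (0.890 − 0.151)/(2.39 − 0.151) = 0.33006
t = −τ ln(…) = 51.033 × 1.1085 = 56.569 min.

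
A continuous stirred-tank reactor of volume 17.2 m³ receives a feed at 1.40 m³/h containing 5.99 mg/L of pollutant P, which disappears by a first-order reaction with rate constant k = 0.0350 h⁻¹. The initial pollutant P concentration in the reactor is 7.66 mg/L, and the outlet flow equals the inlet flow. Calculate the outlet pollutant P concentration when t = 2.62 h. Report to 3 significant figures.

Species balance: V dC/dt = Q C_in − Q C − k V C.
dC/dt = (Q/V) C_in − (Q/V + k) C; effective rate a = Q/V + k = 0.081395 + 0.0350 = 0.11640 h⁻¹.
C_ss = Q C_in/(Q + kV) = 4.1888 mg/L; C(t) = C_ss + (C₀ − C_ss) e^(−a t).
C(2.62) = 4.1888 + (3.4712)·e^(−0.11640·2.62) = 4.1888 + (3.4712)·0.73716 = 6.7476 mg/L.

6.75 mg/L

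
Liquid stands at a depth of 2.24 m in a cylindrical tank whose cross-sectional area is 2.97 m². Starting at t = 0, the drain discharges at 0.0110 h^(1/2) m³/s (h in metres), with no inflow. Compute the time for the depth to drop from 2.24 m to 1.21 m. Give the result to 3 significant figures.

A dh/dt = −Q_out = −0.0110 √h.
Separate and integrate: 2(√h − √h₀) = −(0.0110/A) t.
t = 2A(√h₀ − √h)/0.0110 = 2·2.97·(√2.24 − √1.21)/0.0110
  = 5.9400 × (1.4967 − 1.1000) / 0.0110 = 214.20 s.

214 s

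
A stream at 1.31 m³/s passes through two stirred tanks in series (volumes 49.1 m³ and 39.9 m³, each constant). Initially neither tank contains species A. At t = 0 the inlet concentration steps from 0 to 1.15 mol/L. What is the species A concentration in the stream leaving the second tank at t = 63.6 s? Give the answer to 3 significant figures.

Time constants: τᵢ = Vᵢ/Q for each well-mixed tank.
τ₁ = 49.1/1.31 = 37.481 s; τ₂ = 39.9/1.31 = 30.458 s.
Tank 1: C₁ = C_in(1 − e^(−t/τ₁)). Tank 2 (τ₁ ≠ τ₂): C₂ = C_in[1 − (τ₁ e^(−t/τ₁) − τ₂ e^(−t/τ₂))/(τ₁ − τ₂)].
At t = 63.6: e^(−t/τ₁) = 0.18326, e^(−t/τ₂) = 0.12392.
C₂ = 1.15·[1 − (37.481·0.18326 − 30.458·0.12392)/(7.0229)] = 1.15·0.55940 = 0.64331 mol/L.

0.643 mol/L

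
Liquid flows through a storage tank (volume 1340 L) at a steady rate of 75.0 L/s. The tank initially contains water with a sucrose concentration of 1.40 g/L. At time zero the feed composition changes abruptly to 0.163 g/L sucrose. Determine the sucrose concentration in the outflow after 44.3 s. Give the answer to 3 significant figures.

0.267 g/L

Species balance on the tank: V dC/dt = Q(C_in − C).
Rewrite as dC/dt + C/τ = C_in/τ, τ = V/Q = 17.867 s.
C approaches C_in exponentially: C(t) = C_in + (C₀ − C_in) e^(−t/τ).
C(44.3) = 0.163 + (1.40 − 0.163)·e^(−44.3/17.867) = 0.163 + (1.2370)·0.083787 = 0.26664 g/L.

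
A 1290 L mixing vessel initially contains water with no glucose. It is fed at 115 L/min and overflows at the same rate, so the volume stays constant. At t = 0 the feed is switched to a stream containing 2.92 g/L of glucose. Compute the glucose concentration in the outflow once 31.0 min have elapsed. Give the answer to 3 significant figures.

2.74 g/L

Species balance on the tank: V dC/dt = Q(C_in − C).
So dC/dt = (C_in − C)/τ with τ = V/Q = 1290/115 = 11.217 min.
This is linear first-order; C(t) = C_in + (C₀ − C_in) e^(−t/τ).
C(31.0) = 2.92 + (0 − 2.92)·e^(−31.0/11.217) = 2.92 + (-2.9200)·0.063066 = 2.7358 g/L.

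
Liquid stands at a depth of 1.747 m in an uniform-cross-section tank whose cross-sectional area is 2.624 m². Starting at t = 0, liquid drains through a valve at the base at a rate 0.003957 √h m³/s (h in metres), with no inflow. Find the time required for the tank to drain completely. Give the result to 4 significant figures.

Unsteady balance on liquid volume: A dh/dt = −0.003957 √h.
This is separable: 2 d(√h)/dt = −0.003957/A, so √h = √h₀ − (0.003957/(2A)) t.
Tank is empty when √h = 0: t_empty = 2A√h₀/0.003957.
t_empty = 2·2.624·√1.747/0.003957 = 5.24800·1.32174/0.003957 = 1752.97 s.

1753 s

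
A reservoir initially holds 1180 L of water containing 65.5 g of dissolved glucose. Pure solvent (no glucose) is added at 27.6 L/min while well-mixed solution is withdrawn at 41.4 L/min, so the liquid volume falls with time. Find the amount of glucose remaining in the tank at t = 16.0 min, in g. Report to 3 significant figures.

35.2 g

Total volume: dV/dt = Q_in − Q_out = -13.800 L/min, so V(t) = 1180 − 13.800 t and V(16.0) = 959.20 L.
No glucose enters, so dm/dt = −Q_out · (m/V).
Separate: dm/m = −Q_out dt/V(t) ⇒ ln(m/m₀) = −(Q_out/(Q_in−Q_out)) ln(V/V₀).
m = m₀ (V₀/V)^(Q_out/(Q_in−Q_out)) = 65.5 × (1180/959.20)^(-3.0000) = 35.182 g.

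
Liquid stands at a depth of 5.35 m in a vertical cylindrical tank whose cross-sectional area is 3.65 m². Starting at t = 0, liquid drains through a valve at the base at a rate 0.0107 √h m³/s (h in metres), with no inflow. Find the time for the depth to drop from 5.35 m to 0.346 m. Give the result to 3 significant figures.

1180 s

With no inflow, A dh/dt = −0.0107 √h.
∫ h^(−1/2) dh = −(0.0107/A) ∫ dt, giving 2√h = 2√h₀ − (0.0107/A) t.
t = 2A(√h₀ − √h)/0.0107 = 2·3.65·(√5.35 − √0.346)/0.0107
  = 7.3000 × (2.3130 − 0.58822) / 0.0107 = 1176.7 s.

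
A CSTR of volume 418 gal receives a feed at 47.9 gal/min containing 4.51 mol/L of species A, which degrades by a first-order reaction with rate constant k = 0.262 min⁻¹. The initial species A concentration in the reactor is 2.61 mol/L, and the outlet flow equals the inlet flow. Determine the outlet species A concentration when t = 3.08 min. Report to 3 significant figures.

Species balance: V dC/dt = Q C_in − Q C − k V C.
This is linear with rate a = Q/V + k = 0.37659 min⁻¹.
C_ss = Q C_in/(Q + kV) = 1.3723 mol/L; C(t) = C_ss + (C₀ − C_ss) e^(−a t).
C(3.08) = 1.3723 + (1.2377)·e^(−0.37659·3.08) = 1.3723 + (1.2377)·0.31352 = 1.7604 mol/L.

1.76 mol/L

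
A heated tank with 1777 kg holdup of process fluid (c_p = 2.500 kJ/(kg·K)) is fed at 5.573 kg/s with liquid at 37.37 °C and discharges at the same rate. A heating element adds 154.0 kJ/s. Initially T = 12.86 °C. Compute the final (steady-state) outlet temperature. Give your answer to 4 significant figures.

48.42 °C

Energy balance: M c_p dT/dt = ṁ c_p (T_in − T) + 154.0.
At steady state dT/dt = 0 ⇒ T_ss = T_in + Q̇/(ṁ c_p) = 37.37 + 154.0/(5.573·2.500) = 48.4233 °C.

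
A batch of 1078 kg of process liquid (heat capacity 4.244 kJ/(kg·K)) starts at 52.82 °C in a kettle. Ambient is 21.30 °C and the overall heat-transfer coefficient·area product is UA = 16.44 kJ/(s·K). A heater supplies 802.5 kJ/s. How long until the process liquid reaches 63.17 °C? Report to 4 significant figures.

253.9 s

M c_p dT/dt = −UA(T − T_amb) + Q̇.
τ = M c_p/UA = 278.287 s; T_ss = T_amb + Q̇/UA = 21.30 + 802.5/16.44 = 70.1139 °C.
T(t) = T_ss + (T₀ − T_ss)e^(−t/τ); set T = 63.17:
t = −τ ln[(T − T_ss)/(T₀ − T_ss)] = −278.287 · ln(0.401522) = 253.935 s.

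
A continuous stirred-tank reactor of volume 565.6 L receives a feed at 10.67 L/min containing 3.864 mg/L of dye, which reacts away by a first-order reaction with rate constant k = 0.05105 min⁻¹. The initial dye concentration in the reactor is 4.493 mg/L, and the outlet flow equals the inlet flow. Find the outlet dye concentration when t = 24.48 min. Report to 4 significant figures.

Species balance: V dC/dt = Q C_in − Q C − k V C.
This is linear with rate a = Q/V + k = 0.0699149 min⁻¹.
C_ss = Q C_in/(Q + kV) = 1.04261 mg/L; C(t) = C_ss + (C₀ − C_ss) e^(−a t).
C(24.48) = 1.04261 + (3.45039)·e^(−0.0699149·24.48) = 1.04261 + (3.45039)·0.180592 = 1.66572 mg/L.

1.666 mg/L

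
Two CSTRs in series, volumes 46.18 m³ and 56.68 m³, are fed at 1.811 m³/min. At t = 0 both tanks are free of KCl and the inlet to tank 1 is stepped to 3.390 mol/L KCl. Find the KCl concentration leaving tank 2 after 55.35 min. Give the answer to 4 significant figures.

1.970 mol/L

Species balance on tank i: dCᵢ/dt = (Cᵢ₋₁ − Cᵢ)/τᵢ with τᵢ = Vᵢ/Q.
τ₁ = 46.18/1.811 = 25.4997 min; τ₂ = 56.68/1.811 = 31.2976 min.
Solving the cascade with C₁(0)=C₂(0)=0 gives C₂(t) = C_in[1 − (τ₁ e^(−t/τ₁) − τ₂ e^(−t/τ₂))/(τ₁ − τ₂)].
At t = 55.35: e^(−t/τ₁) = 0.114108, e^(−t/τ₂) = 0.170588.
C₂ = 3.390·[1 − (25.4997·0.114108 − 31.2976·0.170588)/(-5.79790)] = 3.390·0.581007 = 1.96962 mol/L.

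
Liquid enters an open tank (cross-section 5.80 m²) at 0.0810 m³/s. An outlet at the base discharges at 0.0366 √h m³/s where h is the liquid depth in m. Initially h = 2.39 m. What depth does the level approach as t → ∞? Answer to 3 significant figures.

A dh/dt = Q_in − 0.0366 √h. Steady state requires inflow = outflow:
Q_in = 0.0366 √h_ss ⇒ √h_ss = 0.0810/0.0366 = 2.2131.
h_ss = 2.2131² = 4.8979 m. (Since h₀ = 2.39 m < h_ss, the level will rise toward this value.)

4.90 m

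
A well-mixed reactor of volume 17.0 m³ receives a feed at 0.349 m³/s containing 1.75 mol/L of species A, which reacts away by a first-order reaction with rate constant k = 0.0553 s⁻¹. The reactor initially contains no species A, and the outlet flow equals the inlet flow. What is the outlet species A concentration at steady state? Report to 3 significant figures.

Accumulation = in − out − consumed: V dC/dt = Q C_in − Q C − k V C.
Steady state (dC/dt = 0): C_ss = Q C_in/(Q + kV) = C_in/(1 + kV/Q).
C_ss = 0.349·1.75/(0.349 + 0.0553·17.0) = 0.61075/1.2891 = 0.47378 mol/L.

0.474 mol/L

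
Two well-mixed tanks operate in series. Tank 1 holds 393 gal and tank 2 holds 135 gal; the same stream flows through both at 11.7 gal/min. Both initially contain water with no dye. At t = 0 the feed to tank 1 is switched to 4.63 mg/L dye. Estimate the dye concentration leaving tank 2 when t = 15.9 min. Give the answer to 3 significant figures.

Species balance on tank i: dCᵢ/dt = (Cᵢ₋₁ − Cᵢ)/τᵢ with τᵢ = Vᵢ/Q.
τ₁ = 393/11.7 = 33.590 min; τ₂ = 135/11.7 = 11.538 min.
Solving the cascade with C₁(0)=C₂(0)=0 gives C₂(t) = C_in[1 − (τ₁ e^(−t/τ₁) − τ₂ e^(−t/τ₂))/(τ₁ − τ₂)].
At t = 15.9: e^(−t/τ₁) = 0.62291, e^(−t/τ₂) = 0.25208.
C₂ = 4.63·[1 − (33.590·0.62291 − 11.538·0.25208)/(22.051)] = 4.63·0.18306 = 0.84756 mg/L.

0.848 mg/L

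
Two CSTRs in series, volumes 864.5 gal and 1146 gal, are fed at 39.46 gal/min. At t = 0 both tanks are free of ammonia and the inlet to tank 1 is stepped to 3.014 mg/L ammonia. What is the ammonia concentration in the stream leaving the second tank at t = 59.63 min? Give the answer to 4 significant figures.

Species balance on tank i: dCᵢ/dt = (Cᵢ₋₁ − Cᵢ)/τᵢ with τᵢ = Vᵢ/Q.
τ₁ = 864.5/39.46 = 21.9083 min; τ₂ = 1146/39.46 = 29.0421 min.
Solving the cascade with C₁(0)=C₂(0)=0 gives C₂(t) = C_in[1 − (τ₁ e^(−t/τ₁) − τ₂ e^(−t/τ₂))/(τ₁ − τ₂)].
At t = 59.63: e^(−t/τ₁) = 0.0657560, e^(−t/τ₂) = 0.128320.
C₂ = 3.014·[1 − (21.9083·0.0657560 − 29.0421·0.128320)/(-7.13381)] = 3.014·0.679543 = 2.04814 mg/L.

2.048 mg/L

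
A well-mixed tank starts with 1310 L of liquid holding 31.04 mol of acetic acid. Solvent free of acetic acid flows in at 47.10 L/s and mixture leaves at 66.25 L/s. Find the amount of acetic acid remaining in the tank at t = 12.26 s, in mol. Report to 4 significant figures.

Total volume: dV/dt = Q_in − Q_out = -19.1500 L/s, so V(t) = 1310 − 19.1500 t and V(12.26) = 1075.22 L.
Solute balance: dm/dt = 0 − Q_out C = −Q_out m/V(t).
Separate: dm/m = −Q_out dt/V(t) ⇒ ln(m/m₀) = −(Q_out/(Q_in−Q_out)) ln(V/V₀).
m = m₀ (V₀/V)^(Q_out/(Q_in−Q_out)) = 31.04 × (1310/1075.22)^(-3.45953) = 15.6742 mol.

15.67 mol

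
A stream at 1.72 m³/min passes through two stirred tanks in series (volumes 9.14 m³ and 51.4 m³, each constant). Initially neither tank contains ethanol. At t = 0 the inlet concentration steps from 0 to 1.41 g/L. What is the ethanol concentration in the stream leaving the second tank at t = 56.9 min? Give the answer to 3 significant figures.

1.15 g/L

Each tank obeys Vᵢ dCᵢ/dt = Q(Cᵢ₋₁ − Cᵢ), so τᵢ = Vᵢ/Q.
τ₁ = 9.14/1.72 = 5.3140 min; τ₂ = 51.4/1.72 = 29.884 min.
Solving the cascade with C₁(0)=C₂(0)=0 gives C₂(t) = C_in[1 − (τ₁ e^(−t/τ₁) − τ₂ e^(−t/τ₂))/(τ₁ − τ₂)].
At t = 56.9: e^(−t/τ₁) = 2.2373e-05, e^(−t/τ₂) = 0.14896.
C₂ = 1.41·[1 − (5.3140·2.2373e-05 − 29.884·0.14896)/(-24.570)] = 1.41·0.81882 = 1.1545 g/L.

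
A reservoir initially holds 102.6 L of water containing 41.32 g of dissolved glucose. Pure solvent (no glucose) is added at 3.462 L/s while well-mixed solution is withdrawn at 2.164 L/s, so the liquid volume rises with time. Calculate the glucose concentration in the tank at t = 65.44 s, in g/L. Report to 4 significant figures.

0.08060 g/L

Let m(t) be the amount of glucose. Volume: V(t) = V₀ + (Q_in − Q_out) t = 102.6 + 1.29800 t; V(65.44) = 187.541 L.
Species balance (pure solvent in): dm/dt = −Q_out · m/V(t).
Separate: dm/m = −Q_out dt/V(t) ⇒ ln(m/m₀) = −(Q_out/(Q_in−Q_out)) ln(V/V₀).
m = m₀ (V₀/V)^(Q_out/(Q_in−Q_out)) = 41.32 × (102.6/187.541)^(1.66718) = 15.1162 g.
C = m/V = 15.1162/187.541 = 0.0806023 g/L.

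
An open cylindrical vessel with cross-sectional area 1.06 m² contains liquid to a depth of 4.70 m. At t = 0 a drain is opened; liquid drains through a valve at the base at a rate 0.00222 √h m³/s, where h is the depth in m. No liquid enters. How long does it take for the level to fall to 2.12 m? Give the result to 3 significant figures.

680 s

A dh/dt = −Q_out = −0.00222 √h.
This is separable: 2 d(√h)/dt = −0.00222/A, so √h = √h₀ − (0.00222/(2A)) t.
t = 2A(√h₀ − √h)/0.00222 = 2·1.06·(√4.70 − √2.12)/0.00222
  = 2.1200 × (2.1679 − 1.4560) / 0.00222 = 679.86 s.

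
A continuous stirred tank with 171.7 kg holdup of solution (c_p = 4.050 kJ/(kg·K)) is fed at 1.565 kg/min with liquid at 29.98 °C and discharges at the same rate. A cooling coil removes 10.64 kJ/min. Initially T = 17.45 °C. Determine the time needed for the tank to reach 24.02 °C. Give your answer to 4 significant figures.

102.0 min

Energy balance: M c_p dT/dt = ṁ c_p (T_in − T) − 10.64.
τ = M/ṁ = 109.712 min; T_ss = T_in − Q̇/(ṁ c_p) = 28.3013 °C.
T(t) = T_ss + (T₀ − T_ss) e^(−t/τ). Set T = 24.02:
e^(−t/τ) = (24.02 − 28.3013)/(17.45 − 28.3013) = 0.394543
t = −109.712 · ln(0.394543) = 102.036 min.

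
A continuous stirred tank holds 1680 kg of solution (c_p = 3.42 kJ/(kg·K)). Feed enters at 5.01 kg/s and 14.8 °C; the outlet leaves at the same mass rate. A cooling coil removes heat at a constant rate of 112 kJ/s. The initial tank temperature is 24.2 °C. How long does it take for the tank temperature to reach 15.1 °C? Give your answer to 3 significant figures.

Energy balance: M c_p dT/dt = ṁ c_p (T_in − T) − 112.
τ = M/ṁ = 335.33 s; T_ss = T_in − Q̇/(ṁ c_p) = 8.2634 °C.
T(t) = T_ss + (T₀ − T_ss) e^(−t/τ). Set T = 15.1:
e^(−t/τ) = (15.1 − 8.2634)/(24.2 − 8.2634) = 0.42899
t = −335.33 · ln(0.42899) = 283.80 s.

284 s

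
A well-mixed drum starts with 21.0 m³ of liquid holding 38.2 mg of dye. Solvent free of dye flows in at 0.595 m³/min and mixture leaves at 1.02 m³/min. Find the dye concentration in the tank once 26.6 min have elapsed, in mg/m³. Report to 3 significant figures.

Total volume: dV/dt = Q_in − Q_out = -0.42500 m³/min, so V(t) = 21.0 − 0.42500 t and V(26.6) = 9.6950 m³.
No dye enters, so dm/dt = −Q_out · (m/V).
Separate: dm/m = −Q_out dt/V(t) ⇒ ln(m/m₀) = −(Q_out/(Q_in−Q_out)) ln(V/V₀).
m = m₀ (V₀/V)^(Q_out/(Q_in−Q_out)) = 38.2 × (21.0/9.6950)^(-2.4000) = 5.9766 mg.
C = m/V = 5.9766/9.6950 = 0.61646 mg/m³.

0.616 mg/m³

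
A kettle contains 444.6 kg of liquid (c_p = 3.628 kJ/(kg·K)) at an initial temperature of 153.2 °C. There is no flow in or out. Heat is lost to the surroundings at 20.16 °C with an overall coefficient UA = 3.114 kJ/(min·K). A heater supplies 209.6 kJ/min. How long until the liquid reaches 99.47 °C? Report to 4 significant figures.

M c_p dT/dt = −UA(T − T_amb) + Q̇.
τ = M c_p/UA = 517.986 min; T_ss = T_amb + Q̇/UA = 20.16 + 209.6/3.114 = 87.4689 °C.
T(t) = T_ss + (T₀ − T_ss)e^(−t/τ); set T = 99.47:
t = −τ ln[(T − T_ss)/(T₀ − T_ss)] = −517.986 · ln(0.182578) = 880.875 min.

880.9 min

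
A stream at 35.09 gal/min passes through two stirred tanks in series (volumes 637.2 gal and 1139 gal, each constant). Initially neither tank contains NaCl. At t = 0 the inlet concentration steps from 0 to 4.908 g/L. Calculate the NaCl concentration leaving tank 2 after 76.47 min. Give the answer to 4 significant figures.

3.944 g/L

Each tank obeys Vᵢ dCᵢ/dt = Q(Cᵢ₋₁ − Cᵢ), so τᵢ = Vᵢ/Q.
τ₁ = 637.2/35.09 = 18.1590 min; τ₂ = 1139/35.09 = 32.4594 min.
Solving the cascade with C₁(0)=C₂(0)=0 gives C₂(t) = C_in[1 − (τ₁ e^(−t/τ₁) − τ₂ e^(−t/τ₂))/(τ₁ − τ₂)].
At t = 76.47: e^(−t/τ₁) = 0.0148296, e^(−t/τ₂) = 0.0948113.
C₂ = 4.908·[1 − (18.1590·0.0148296 − 32.4594·0.0948113)/(-14.3004)] = 4.908·0.803626 = 3.94419 g/L.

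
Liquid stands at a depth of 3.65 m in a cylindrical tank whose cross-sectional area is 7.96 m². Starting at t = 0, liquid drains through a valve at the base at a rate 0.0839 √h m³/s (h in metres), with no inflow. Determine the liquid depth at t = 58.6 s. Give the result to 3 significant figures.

With no inflow, A dh/dt = −0.0839 √h.
Separate and integrate: 2(√h − √h₀) = −(0.0839/A) t.
√h = √3.65 − 0.0839·58.6/(2·7.96) = 1.9105 − 0.30883 = 1.6017.
h = 1.6017² = 2.5653 m.

2.57 m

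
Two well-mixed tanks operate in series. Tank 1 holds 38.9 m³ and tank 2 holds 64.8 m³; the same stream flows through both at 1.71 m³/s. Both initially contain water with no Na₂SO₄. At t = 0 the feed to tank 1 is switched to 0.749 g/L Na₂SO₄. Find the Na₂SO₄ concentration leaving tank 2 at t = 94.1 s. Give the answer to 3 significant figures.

Species balance on tank i: dCᵢ/dt = (Cᵢ₋₁ − Cᵢ)/τᵢ with τᵢ = Vᵢ/Q.
τ₁ = 38.9/1.71 = 22.749 s; τ₂ = 64.8/1.71 = 37.895 s.
Tank 1: C₁ = C_in(1 − e^(−t/τ₁)). Tank 2 (τ₁ ≠ τ₂): C₂ = C_in[1 − (τ₁ e^(−t/τ₁) − τ₂ e^(−t/τ₂))/(τ₁ − τ₂)].
At t = 94.1: e^(−t/τ₁) = 0.015978, e^(−t/τ₂) = 0.083476.
C₂ = 0.749·[1 − (22.749·0.015978 − 37.895·0.083476)/(-15.146)] = 0.749·0.81515 = 0.61054 g/L.

0.611 g/L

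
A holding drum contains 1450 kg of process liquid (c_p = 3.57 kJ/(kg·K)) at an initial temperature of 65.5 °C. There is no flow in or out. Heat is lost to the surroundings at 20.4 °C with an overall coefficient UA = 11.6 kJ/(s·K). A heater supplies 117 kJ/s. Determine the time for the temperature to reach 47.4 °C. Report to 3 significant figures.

M c_p dT/dt = −UA(T − T_amb) + Q̇.
τ = M c_p/UA = 446.25 s; T_ss = T_amb + Q̇/UA = 20.4 + 117/11.6 = 30.486 °C.
T(t) = T_ss + (T₀ − T_ss)e^(−t/τ); set T = 47.4:
t = −τ ln[(T − T_ss)/(T₀ − T_ss)] = −446.25 · ln(0.48306) = 324.70 s.

325 s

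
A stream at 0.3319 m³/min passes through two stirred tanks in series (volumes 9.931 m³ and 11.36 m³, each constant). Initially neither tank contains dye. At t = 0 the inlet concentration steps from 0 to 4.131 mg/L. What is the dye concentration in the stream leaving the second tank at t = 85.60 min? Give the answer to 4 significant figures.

3.081 mg/L

Species balance on tank i: dCᵢ/dt = (Cᵢ₋₁ − Cᵢ)/τᵢ with τᵢ = Vᵢ/Q.
τ₁ = 9.931/0.3319 = 29.9217 min; τ₂ = 11.36/0.3319 = 34.2272 min.
Tank 1: C₁ = C_in(1 − e^(−t/τ₁)). Tank 2 (τ₁ ≠ τ₂): C₂ = C_in[1 − (τ₁ e^(−t/τ₁) − τ₂ e^(−t/τ₂))/(τ₁ − τ₂)].
At t = 85.60: e^(−t/τ₁) = 0.0572228, e^(−t/τ₂) = 0.0820082.
C₂ = 4.131·[1 − (29.9217·0.0572228 − 34.2272·0.0820082)/(-4.30551)] = 4.131·0.745743 = 3.08066 mg/L.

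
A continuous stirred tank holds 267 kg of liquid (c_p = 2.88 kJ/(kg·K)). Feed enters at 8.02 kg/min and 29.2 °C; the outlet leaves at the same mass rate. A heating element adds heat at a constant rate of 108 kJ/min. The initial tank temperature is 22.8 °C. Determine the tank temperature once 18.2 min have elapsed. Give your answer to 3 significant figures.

M c_p dT/dt = ṁ c_p (T_in − T) + Q̇.
Rearrange: dT/dt = (T_ss − T)/τ with τ = M/ṁ = 33.292 min and T_ss = T_in + Q̇/(ṁ c_p) = 33.876 °C.
Solution: T(t) = T_ss + (T₀ − T_ss) e^(−t/τ).
T(18.2) = 33.876 + (-11.076)·e^(−18.2/33.292) = 33.876 + (-11.076)·0.57887 = 27.464 °C.

27.5 °C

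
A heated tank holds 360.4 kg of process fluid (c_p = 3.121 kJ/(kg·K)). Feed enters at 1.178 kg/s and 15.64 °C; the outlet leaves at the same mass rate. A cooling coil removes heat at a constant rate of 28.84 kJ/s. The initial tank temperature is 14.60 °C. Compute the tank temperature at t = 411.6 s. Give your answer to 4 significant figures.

9.568 °C

M c_p dT/dt = ṁ c_p (T_in − T) − Q̇.
Rearrange: dT/dt = (T_ss − T)/τ with τ = M/ṁ = 305.942 s and T_ss = T_in − Q̇/(ṁ c_p) = 7.79566 °C.
Integrating: T(t) = T_ss + (T₀ − T_ss) e^(−t/τ).
T(411.6) = 7.79566 + (6.80434)·e^(−411.6/305.942) = 7.79566 + (6.80434)·0.260448 = 9.56784 °C.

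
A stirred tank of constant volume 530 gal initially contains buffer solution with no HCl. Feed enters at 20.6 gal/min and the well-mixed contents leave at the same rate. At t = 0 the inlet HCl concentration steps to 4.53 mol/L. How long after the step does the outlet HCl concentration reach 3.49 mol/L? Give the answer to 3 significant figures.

Accumulation = in − out for the solute gives V dC/dt = Q(C_in − C), so τ = V/Q = 25.728 min.
C(t) = C_in + (C₀ − C_in) e^(−t/τ). Set C = 3.49 and solve for t:
e^(−t/τ) = (C − C_in)/(C₀ − C_in) = (3.49 − 4.53)/(0 − 4.53) = 0.22958
t = −τ ln(…) = 25.728 × 1.4715 = 37.859 min.

37.9 min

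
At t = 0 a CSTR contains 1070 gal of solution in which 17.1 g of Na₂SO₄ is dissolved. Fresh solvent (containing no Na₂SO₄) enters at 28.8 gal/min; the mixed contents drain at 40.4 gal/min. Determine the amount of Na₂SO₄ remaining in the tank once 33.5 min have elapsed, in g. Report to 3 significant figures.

Total volume: dV/dt = Q_in − Q_out = -11.600 gal/min, so V(t) = 1070 − 11.600 t and V(33.5) = 681.40 gal.
Solute balance: dm/dt = 0 − Q_out C = −Q_out m/V(t).
Separate: dm/m = −Q_out dt/V(t) ⇒ ln(m/m₀) = −(Q_out/(Q_in−Q_out)) ln(V/V₀).
m = m₀ (V₀/V)^(Q_out/(Q_in−Q_out)) = 17.1 × (1070/681.40)^(-3.4828) = 3.5517 g.

3.55 g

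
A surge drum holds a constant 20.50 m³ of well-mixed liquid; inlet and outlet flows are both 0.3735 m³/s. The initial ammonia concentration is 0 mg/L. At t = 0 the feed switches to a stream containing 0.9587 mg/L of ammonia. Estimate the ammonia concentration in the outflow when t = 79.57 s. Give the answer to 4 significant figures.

0.7338 mg/L

Unsteady species balance (constant V, well mixed): V dC/dt = Q(C_in − C).
Time constant τ = V/Q = 20.50/0.3735 = 54.8862 s.
Solution: C(t) = C_in + (C₀ − C_in) e^(−t/τ).
C(79.57) = 0.9587 + (0 − 0.9587)·e^(−79.57/54.8862) = 0.9587 + (-0.958700)·0.234634 = 0.733756 mg/L.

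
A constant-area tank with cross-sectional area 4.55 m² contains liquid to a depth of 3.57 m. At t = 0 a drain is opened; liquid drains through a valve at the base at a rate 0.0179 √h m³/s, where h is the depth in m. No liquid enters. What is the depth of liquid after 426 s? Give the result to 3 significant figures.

1.11 m

Unsteady balance on liquid volume: A dh/dt = −0.0179 √h.
∫ h^(−1/2) dh = −(0.0179/A) ∫ dt, giving 2√h = 2√h₀ − (0.0179/A) t.
√h = √3.57 − 0.0179·426/(2·4.55) = 1.8894 − 0.83796 = 1.0515.
h = 1.0515² = 1.1056 m.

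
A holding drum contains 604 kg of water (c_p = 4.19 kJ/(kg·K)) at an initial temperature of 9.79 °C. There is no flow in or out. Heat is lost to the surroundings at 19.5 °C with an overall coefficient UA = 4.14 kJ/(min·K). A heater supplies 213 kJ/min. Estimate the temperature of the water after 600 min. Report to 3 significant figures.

Lumped-capacitance energy balance: M c_p dT/dt = UA(T_amb − T) + Q̇.
dT/dt = (T_ss − T)/τ with T_ss = T_amb + Q̇/UA = 19.5 + 213/4.14 = 70.949 °C, τ = M c_p/UA = 604·4.19/4.14 = 611.29 min.
Solution: T(t) = T_ss + (T₀ − T_ss) e^(−t/τ).
T(600) = 70.949 + (-61.159)·0.37474 = 48.030 °C.

48.0 °C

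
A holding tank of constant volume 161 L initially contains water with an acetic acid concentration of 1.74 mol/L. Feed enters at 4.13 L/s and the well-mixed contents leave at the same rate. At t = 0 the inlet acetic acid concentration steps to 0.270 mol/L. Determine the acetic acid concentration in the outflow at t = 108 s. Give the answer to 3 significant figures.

0.362 mol/L

Mass balance on the solute (V constant): V dC/dt = Q(C_in − C).
Rewrite as dC/dt + C/τ = C_in/τ, τ = V/Q = 38.983 s.
C approaches C_in exponentially: C(t) = C_in + (C₀ − C_in) e^(−t/τ).
C(108) = 0.270 + (1.74 − 0.270)·e^(−108/38.983) = 0.270 + (1.4700)·0.062635 = 0.36207 mol/L.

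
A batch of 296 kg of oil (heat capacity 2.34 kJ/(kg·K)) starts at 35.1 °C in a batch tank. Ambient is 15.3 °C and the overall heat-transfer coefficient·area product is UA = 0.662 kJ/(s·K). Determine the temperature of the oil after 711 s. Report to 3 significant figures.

Energy balance: M c_p dT/dt = −UA(T − T_amb).
dT/dt = (T_ss − T)/τ with T_ss = T_amb = 15.300 °C, τ = M c_p/UA = 296·2.34/0.662 = 1046.3 s.
T approaches T_ss exponentially: T(t) = T_ss + (T₀ − T_ss) e^(−t/τ).
T(711) = 15.300 + (19.800)·0.50685 = 25.336 °C.

25.3 °C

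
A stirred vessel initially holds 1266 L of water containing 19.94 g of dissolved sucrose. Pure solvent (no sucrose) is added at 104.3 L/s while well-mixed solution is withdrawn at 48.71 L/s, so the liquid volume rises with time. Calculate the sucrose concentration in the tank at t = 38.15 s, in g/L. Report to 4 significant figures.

Let m(t) be the amount of sucrose. Volume: V(t) = V₀ + (Q_in − Q_out) t = 1266 + 55.5900 t; V(38.15) = 3386.76 L.
No sucrose enters, so dm/dt = −Q_out · (m/V).
dm/m = −Q_out dt/(V₀ + 55.5900 t); integrating gives ln(m/m₀) = −(Q_out/(Q_in−Q_out)) ln(V/V₀).
m = m₀ (V₀/V)^(Q_out/(Q_in−Q_out)) = 19.94 × (1266/3386.76)^(0.876237) = 8.41909 g.
C = m/V = 8.41909/3386.76 = 0.00248588 g/L.

0.002486 g/L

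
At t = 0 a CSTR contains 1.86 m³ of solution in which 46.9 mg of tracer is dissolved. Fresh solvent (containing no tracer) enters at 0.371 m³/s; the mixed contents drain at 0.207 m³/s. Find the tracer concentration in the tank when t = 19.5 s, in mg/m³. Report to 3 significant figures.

Total volume: dV/dt = Q_in − Q_out = 0.16400 m³/s, so V(t) = 1.86 + 0.16400 t and V(19.5) = 5.0580 m³.
No tracer enters, so dm/dt = −Q_out · (m/V).
dm/m = −Q_out dt/(V₀ + 0.16400 t); integrating gives ln(m/m₀) = −(Q_out/(Q_in−Q_out)) ln(V/V₀).
m = m₀ (V₀/V)^(Q_out/(Q_in−Q_out)) = 46.9 × (1.86/5.0580)^(1.2622) = 13.268 mg.
C = m/V = 13.268/5.0580 = 2.6231 mg/m³.

2.62 mg/m³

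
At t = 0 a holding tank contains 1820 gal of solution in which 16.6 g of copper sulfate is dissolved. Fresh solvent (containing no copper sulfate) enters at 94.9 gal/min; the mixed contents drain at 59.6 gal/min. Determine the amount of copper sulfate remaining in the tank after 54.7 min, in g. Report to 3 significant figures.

4.90 g

Total volume: dV/dt = Q_in − Q_out = 35.300 gal/min, so V(t) = 1820 + 35.300 t and V(54.7) = 3750.9 gal.
No copper sulfate enters, so dm/dt = −Q_out · (m/V).
Separate: dm/m = −Q_out dt/V(t) ⇒ ln(m/m₀) = −(Q_out/(Q_in−Q_out)) ln(V/V₀).
m = m₀ (V₀/V)^(Q_out/(Q_in−Q_out)) = 16.6 × (1820/3750.9)^(1.6884) = 4.8960 g.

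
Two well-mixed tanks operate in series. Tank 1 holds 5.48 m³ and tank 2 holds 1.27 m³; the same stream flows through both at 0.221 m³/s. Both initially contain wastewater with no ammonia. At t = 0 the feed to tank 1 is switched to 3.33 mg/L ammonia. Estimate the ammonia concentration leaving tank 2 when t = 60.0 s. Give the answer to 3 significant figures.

Time constants: τᵢ = Vᵢ/Q for each well-mixed tank.
τ₁ = 5.48/0.221 = 24.796 s; τ₂ = 1.27/0.221 = 5.7466 s.
Tank 1: C₁ = C_in(1 − e^(−t/τ₁)). Tank 2 (τ₁ ≠ τ₂): C₂ = C_in[1 − (τ₁ e^(−t/τ₁) − τ₂ e^(−t/τ₂))/(τ₁ − τ₂)].
At t = 60.0: e^(−t/τ₁) = 0.088948, e^(−t/τ₂) = 2.9212e-05.
C₂ = 3.33·[1 − (24.796·0.088948 − 5.7466·2.9212e-05)/(19.050)] = 3.33·0.88423 = 2.9445 mg/L.

2.94 mg/L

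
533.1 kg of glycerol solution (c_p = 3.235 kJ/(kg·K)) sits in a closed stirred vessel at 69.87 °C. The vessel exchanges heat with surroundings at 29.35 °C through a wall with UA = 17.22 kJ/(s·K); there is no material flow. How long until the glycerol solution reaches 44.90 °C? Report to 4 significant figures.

Energy balance: M c_p dT/dt = −UA(T − T_amb).
τ = M c_p/UA = 100.150 s; T_ss = T_amb = 29.3500 °C.
T(t) = T_ss + (T₀ − T_ss)e^(−t/τ); set T = 44.90:
t = −τ ln[(T − T_ss)/(T₀ − T_ss)] = −100.150 · ln(0.383761) = 95.9169 s.

95.92 s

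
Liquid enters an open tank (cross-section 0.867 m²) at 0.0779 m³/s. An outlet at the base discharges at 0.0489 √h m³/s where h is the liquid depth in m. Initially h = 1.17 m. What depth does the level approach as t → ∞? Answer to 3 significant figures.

Level balance: A dh/dt = 0.0779 − 0.0489 √h. Setting dh/dt = 0:
Q_in = 0.0489 √h_ss ⇒ √h_ss = 0.0779/0.0489 = 1.5930.
h_ss = 1.5930² = 2.5378 m. (Since h₀ = 1.17 m < h_ss, the level will rise toward this value.)

2.54 m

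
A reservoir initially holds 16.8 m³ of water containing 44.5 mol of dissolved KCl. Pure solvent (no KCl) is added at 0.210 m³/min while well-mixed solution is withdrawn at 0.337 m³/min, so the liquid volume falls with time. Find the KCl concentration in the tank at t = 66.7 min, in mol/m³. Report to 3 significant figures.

Total volume: dV/dt = Q_in − Q_out = -0.12700 m³/min, so V(t) = 16.8 − 0.12700 t and V(66.7) = 8.3291 m³.
No KCl enters, so dm/dt = −Q_out · (m/V).
Separate: dm/m = −Q_out dt/V(t) ⇒ ln(m/m₀) = −(Q_out/(Q_in−Q_out)) ln(V/V₀).
m = m₀ (V₀/V)^(Q_out/(Q_in−Q_out)) = 44.5 × (16.8/8.3291)^(-2.6535) = 6.9151 mol.
C = m/V = 6.9151/8.3291 = 0.83023 mol/m³.

0.830 mol/m³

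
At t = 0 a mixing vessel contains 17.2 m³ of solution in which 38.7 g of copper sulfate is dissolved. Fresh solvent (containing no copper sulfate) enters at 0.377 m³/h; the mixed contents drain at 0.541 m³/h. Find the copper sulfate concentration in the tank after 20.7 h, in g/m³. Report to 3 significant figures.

1.36 g/m³

Let m(t) be the amount of copper sulfate. Volume: V(t) = V₀ + (Q_in − Q_out) t = 17.2 − 0.16400 t; V(20.7) = 13.805 m³.
Solute balance: dm/dt = 0 − Q_out C = −Q_out m/V(t).
dm/m = −Q_out dt/(V₀ − 0.16400 t); integrating gives ln(m/m₀) = −(Q_out/(Q_in−Q_out)) ln(V/V₀).
m = m₀ (V₀/V)^(Q_out/(Q_in−Q_out)) = 38.7 × (17.2/13.805)^(-3.2988) = 18.738 g.
C = m/V = 18.738/13.805 = 1.3573 g/m³.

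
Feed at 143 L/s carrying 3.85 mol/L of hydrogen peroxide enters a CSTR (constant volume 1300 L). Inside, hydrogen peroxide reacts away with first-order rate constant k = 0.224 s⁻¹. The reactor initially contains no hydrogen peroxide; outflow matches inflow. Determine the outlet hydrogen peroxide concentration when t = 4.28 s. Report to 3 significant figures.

Accumulation = in − out − consumed: V dC/dt = Q C_in − Q C − k V C.
dC/dt = (Q/V) C_in − (Q/V + k) C; effective rate a = Q/V + k = 0.11000 + 0.224 = 0.33400 s⁻¹.
C_ss = Q C_in/(Q + kV) = 1.2680 mol/L; C(t) = C_ss + (C₀ − C_ss) e^(−a t).
C(4.28) = 1.2680 + (-1.2680)·e^(−0.33400·4.28) = 1.2680 + (-1.2680)·0.23942 = 0.96438 mol/L.

0.964 mol/L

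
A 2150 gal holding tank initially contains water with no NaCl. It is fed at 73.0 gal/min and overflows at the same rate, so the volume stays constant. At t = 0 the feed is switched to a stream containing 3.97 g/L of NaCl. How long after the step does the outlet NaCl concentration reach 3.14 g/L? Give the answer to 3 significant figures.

Accumulation = in − out for the solute gives V dC/dt = Q(C_in − C), so τ = V/Q = 29.452 min.
C(t) = C_in + (C₀ − C_in) e^(−t/τ). Set C = 3.14 and solve for t:
e^(−t/τ) = (C − C_in)/(C₀ − C_in) = (3.14 − 3.97)/(0 − 3.97) = 0.20907
t = −τ ln(…) = 29.452 × 1.5651 = 46.095 min.

46.1 min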